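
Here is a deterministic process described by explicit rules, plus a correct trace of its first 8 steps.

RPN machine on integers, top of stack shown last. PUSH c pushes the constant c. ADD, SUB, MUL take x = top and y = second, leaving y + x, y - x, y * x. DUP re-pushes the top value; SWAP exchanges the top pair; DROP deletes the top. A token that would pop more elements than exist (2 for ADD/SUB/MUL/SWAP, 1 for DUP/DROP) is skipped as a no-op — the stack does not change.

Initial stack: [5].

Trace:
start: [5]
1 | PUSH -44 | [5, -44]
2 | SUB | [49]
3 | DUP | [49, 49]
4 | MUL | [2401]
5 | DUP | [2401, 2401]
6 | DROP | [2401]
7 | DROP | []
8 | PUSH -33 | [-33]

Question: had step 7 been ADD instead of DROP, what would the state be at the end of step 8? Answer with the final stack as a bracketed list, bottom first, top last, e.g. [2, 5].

[2401, -33]

(re-executing from step 7 with the substitution; state before step 7: [2401])
7 | ADD | [2401]
8 | PUSH -33 | [2401, -33]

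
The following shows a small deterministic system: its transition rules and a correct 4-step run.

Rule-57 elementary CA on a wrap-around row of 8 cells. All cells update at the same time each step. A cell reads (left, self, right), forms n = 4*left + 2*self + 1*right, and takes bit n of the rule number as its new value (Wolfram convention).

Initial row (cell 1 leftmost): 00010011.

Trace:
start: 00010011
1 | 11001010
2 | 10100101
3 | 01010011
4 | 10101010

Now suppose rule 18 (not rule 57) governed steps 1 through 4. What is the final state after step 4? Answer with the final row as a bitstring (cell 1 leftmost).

(re-executing steps 1..4 under rule 18; state before step 1: 00010011)
1 | 10101100
2 | 00000011
3 | 10000100
4 | 01001011

01001011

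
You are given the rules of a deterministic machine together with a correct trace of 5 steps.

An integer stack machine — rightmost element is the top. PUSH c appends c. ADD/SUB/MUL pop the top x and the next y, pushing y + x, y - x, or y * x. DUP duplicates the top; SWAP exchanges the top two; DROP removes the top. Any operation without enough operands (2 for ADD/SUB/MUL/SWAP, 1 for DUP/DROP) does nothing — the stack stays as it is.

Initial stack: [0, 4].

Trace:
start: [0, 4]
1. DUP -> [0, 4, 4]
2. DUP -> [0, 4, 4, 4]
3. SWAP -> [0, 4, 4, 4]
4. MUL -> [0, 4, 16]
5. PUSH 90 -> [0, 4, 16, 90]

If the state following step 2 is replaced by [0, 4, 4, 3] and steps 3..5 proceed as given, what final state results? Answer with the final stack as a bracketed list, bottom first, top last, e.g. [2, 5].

[0, 4, 12, 90]

state after step 2 := [0, 4, 4, 3]
3. SWAP -> [0, 4, 3, 4]
4. MUL -> [0, 4, 12]
5. PUSH 90 -> [0, 4, 12, 90]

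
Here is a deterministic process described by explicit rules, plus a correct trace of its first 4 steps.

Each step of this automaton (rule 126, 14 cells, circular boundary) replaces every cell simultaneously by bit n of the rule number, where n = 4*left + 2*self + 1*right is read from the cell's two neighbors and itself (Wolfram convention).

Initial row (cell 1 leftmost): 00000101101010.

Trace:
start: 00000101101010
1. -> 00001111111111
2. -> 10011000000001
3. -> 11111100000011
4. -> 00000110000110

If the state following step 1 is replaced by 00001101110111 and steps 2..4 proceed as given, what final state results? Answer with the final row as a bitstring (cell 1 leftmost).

00011011011100

state after step 1 := 00001101110111
2. -> 10011111011101
3. -> 11110001110111
4. -> 00011011011100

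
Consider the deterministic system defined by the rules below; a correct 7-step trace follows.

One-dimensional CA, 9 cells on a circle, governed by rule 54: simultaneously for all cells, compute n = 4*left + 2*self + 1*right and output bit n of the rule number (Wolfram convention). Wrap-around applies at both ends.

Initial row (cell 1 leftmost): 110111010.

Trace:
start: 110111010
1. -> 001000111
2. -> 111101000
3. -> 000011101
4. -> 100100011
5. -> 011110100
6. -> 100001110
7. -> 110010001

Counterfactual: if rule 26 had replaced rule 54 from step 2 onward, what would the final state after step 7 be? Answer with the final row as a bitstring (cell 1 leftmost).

110110110

(re-executing steps 2..7 under rule 26; state before step 2: 001000111)
2. -> 110101100
3. -> 100001011
4. -> 010010010
5. -> 101101101
6. -> 001001001
7. -> 110110110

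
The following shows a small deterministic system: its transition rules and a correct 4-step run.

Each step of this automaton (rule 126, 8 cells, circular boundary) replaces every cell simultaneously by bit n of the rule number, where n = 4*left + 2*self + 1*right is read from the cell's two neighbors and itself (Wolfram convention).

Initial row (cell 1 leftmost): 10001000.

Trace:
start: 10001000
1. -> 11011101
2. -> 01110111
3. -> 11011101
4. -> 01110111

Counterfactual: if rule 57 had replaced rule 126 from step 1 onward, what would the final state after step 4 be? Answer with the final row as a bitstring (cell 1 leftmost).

01010101

(re-executing steps 1..4 under rule 57; state before step 1: 10001000)
1. -> 01100110
2. -> 01010101
3. -> 10101010
4. -> 01010101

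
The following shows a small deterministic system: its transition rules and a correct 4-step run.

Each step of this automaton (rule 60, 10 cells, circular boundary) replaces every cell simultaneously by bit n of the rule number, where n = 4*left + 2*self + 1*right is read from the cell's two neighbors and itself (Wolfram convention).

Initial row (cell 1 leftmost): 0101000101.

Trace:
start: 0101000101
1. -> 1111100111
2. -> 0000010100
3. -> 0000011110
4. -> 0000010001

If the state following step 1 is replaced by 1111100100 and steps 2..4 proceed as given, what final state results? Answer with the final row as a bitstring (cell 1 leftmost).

state after step 1 := 1111100100
2. -> 1000010110
3. -> 1100011101
4. -> 0010010011

0010010011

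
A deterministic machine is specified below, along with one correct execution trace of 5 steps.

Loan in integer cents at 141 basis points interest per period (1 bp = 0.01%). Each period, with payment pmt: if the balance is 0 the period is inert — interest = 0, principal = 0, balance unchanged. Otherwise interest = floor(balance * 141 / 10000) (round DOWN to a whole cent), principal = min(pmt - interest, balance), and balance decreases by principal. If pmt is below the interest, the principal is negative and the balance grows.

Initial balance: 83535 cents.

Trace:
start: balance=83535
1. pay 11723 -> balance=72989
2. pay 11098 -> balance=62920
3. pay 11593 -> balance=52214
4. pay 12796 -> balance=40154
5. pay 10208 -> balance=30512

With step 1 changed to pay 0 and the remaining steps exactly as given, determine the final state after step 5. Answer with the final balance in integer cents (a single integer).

(re-executing from step 1 with the substitution; state before step 1: balance=83535)
1. pay 0 -> balance=84712
2. pay 11098 -> balance=74808
3. pay 11593 -> balance=64269
4. pay 12796 -> balance=52379
5. pay 10208 -> balance=42909

42909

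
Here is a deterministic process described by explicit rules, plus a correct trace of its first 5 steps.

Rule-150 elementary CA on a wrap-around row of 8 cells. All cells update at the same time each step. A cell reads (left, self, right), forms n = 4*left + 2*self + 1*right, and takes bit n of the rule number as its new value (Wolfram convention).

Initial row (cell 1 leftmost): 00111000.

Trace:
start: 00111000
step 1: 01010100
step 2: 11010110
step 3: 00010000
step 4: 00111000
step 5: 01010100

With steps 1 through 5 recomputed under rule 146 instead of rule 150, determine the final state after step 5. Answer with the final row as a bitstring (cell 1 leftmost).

(re-executing steps 1..5 under rule 146; state before step 1: 00111000)
step 1: 01010100
step 2: 10000010
step 3: 01000100
step 4: 10101010
step 5: 00000000

00000000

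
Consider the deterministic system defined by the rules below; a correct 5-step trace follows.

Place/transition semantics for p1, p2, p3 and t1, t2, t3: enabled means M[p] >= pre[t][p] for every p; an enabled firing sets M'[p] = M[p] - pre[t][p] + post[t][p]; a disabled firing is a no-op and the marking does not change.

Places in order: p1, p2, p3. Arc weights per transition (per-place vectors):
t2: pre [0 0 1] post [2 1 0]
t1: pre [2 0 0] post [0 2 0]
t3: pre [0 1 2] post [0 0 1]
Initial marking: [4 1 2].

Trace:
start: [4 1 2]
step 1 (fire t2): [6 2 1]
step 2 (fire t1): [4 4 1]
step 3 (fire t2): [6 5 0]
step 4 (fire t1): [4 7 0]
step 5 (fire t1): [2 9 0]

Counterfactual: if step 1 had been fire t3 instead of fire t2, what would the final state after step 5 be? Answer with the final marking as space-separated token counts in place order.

(re-executing from step 1 with the substitution; state before step 1: [4 1 2])
step 1 (fire t3): [4 0 1]
step 2 (fire t1): [2 2 1]
step 3 (fire t2): [4 3 0]
step 4 (fire t1): [2 5 0]
step 5 (fire t1): [0 7 0]

0 7 0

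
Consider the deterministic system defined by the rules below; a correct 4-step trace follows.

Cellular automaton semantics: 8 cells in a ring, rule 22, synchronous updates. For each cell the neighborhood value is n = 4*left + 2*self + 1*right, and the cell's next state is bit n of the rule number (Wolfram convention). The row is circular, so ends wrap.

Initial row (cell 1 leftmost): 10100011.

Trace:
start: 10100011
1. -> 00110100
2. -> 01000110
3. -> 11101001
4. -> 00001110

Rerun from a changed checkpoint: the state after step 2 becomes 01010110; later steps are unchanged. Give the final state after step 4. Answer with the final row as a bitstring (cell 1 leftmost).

00011010

state after step 2 := 01010110
3. -> 11010001
4. -> 00011010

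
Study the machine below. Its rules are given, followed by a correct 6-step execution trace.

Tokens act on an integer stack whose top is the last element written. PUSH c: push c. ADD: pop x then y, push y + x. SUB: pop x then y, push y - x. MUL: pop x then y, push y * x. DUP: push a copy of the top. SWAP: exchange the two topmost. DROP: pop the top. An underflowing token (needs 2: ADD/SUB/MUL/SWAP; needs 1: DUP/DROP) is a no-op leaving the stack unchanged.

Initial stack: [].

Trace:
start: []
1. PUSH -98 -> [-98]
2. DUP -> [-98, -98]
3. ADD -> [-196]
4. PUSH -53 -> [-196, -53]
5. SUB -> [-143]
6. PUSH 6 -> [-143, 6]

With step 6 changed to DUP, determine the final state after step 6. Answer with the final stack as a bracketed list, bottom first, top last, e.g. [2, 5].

[-143, -143]

(re-executing from step 6 with the substitution; state before step 6: [-143])
6. DUP -> [-143, -143]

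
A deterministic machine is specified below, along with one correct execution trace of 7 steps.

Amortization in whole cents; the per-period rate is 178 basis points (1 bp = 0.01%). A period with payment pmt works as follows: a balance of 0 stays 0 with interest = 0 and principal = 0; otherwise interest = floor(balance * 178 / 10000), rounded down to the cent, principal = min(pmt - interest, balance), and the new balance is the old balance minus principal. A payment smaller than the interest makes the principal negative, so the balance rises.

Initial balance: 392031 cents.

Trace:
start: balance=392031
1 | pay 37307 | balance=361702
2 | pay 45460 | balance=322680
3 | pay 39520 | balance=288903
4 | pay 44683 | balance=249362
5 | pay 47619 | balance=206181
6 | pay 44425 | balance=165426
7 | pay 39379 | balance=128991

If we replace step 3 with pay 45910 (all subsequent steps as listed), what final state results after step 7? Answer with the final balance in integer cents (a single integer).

(re-executing from step 3 with the substitution; state before step 3: balance=322680)
3 | pay 45910 | balance=282513
4 | pay 44683 | balance=242858
5 | pay 47619 | balance=199561
6 | pay 44425 | balance=158688
7 | pay 39379 | balance=122133

122133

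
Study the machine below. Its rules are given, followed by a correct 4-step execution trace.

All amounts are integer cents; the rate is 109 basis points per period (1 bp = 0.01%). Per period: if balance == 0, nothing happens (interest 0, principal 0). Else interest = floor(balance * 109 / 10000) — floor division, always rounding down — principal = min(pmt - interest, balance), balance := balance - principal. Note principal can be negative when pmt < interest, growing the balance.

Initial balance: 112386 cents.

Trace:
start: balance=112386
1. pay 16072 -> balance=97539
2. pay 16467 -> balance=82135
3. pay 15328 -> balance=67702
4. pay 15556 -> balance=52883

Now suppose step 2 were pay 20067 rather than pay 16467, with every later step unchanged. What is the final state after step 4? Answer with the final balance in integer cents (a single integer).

(re-executing from step 2 with the substitution; state before step 2: balance=97539)
2. pay 20067 -> balance=78535
3. pay 15328 -> balance=64063
4. pay 15556 -> balance=49205

49205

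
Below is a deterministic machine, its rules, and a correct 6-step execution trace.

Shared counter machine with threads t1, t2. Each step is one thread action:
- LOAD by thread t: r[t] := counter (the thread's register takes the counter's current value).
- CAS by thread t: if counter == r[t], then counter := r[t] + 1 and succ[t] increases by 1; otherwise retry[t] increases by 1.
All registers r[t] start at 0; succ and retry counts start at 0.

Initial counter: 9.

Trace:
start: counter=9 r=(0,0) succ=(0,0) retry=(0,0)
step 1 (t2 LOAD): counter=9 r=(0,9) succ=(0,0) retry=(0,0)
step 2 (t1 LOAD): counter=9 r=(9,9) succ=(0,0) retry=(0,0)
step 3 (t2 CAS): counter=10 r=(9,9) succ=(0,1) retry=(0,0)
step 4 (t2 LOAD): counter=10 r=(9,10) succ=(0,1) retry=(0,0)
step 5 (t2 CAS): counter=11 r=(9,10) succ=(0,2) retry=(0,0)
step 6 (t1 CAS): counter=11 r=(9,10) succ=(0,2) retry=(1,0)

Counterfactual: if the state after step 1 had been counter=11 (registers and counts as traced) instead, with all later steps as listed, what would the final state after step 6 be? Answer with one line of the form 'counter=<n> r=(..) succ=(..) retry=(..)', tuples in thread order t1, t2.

counter=12 r=(11,11) succ=(0,1) retry=(1,1)

state after step 1 := counter=11 r=(0,9) succ=(0,0) retry=(0,0)
step 2 (t1 LOAD): counter=11 r=(11,9) succ=(0,0) retry=(0,0)
step 3 (t2 CAS): counter=11 r=(11,9) succ=(0,0) retry=(0,1)
step 4 (t2 LOAD): counter=11 r=(11,11) succ=(0,0) retry=(0,1)
step 5 (t2 CAS): counter=12 r=(11,11) succ=(0,1) retry=(0,1)
step 6 (t1 CAS): counter=12 r=(11,11) succ=(0,1) retry=(1,1)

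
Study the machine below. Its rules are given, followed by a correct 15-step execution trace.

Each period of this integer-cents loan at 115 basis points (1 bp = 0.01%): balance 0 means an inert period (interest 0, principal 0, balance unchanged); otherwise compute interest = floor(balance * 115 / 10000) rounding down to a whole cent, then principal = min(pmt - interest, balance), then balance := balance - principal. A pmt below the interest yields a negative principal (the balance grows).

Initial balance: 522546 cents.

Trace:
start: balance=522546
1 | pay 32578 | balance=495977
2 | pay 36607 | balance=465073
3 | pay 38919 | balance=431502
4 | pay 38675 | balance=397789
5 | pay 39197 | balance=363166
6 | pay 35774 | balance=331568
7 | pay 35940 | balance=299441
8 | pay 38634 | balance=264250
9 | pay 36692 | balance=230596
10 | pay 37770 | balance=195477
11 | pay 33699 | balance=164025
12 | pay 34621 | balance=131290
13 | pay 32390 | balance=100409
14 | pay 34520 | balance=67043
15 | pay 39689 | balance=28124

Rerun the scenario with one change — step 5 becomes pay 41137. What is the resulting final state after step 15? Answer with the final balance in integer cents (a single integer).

(re-executing from step 5 with the substitution; state before step 5: balance=397789)
5 | pay 41137 | balance=361226
6 | pay 35774 | balance=329606
7 | pay 35940 | balance=297456
8 | pay 38634 | balance=262242
9 | pay 36692 | balance=228565
10 | pay 37770 | balance=193423
11 | pay 33699 | balance=161948
12 | pay 34621 | balance=129189
13 | pay 32390 | balance=98284
14 | pay 34520 | balance=64894
15 | pay 39689 | balance=25951

25951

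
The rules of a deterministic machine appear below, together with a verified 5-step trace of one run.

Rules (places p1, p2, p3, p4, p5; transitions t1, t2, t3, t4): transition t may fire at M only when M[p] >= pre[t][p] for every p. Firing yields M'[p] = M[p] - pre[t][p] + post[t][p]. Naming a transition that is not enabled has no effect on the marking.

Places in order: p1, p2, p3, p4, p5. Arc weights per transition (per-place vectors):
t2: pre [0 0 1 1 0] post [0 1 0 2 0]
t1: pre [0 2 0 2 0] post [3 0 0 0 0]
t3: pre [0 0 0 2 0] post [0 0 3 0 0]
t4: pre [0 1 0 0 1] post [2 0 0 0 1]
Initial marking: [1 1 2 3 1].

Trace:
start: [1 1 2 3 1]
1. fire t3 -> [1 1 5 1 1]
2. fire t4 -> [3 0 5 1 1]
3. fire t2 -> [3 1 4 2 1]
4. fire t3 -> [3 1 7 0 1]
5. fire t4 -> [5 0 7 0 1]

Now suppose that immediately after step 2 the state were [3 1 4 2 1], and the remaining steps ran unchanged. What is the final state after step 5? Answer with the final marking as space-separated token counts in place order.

5 1 6 1 1

state after step 2 := [3 1 4 2 1]
3. fire t2 -> [3 2 3 3 1]
4. fire t3 -> [3 2 6 1 1]
5. fire t4 -> [5 1 6 1 1]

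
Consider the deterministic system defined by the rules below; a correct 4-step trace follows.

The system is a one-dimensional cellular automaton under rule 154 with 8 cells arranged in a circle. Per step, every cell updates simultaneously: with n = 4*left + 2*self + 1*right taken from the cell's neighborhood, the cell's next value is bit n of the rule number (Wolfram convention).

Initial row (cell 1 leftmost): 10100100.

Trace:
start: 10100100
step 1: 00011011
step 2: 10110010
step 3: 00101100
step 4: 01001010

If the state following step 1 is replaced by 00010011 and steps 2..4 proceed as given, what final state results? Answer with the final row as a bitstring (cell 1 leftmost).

00011010

state after step 1 := 00010011
step 2: 10101110
step 3: 00001100
step 4: 00011010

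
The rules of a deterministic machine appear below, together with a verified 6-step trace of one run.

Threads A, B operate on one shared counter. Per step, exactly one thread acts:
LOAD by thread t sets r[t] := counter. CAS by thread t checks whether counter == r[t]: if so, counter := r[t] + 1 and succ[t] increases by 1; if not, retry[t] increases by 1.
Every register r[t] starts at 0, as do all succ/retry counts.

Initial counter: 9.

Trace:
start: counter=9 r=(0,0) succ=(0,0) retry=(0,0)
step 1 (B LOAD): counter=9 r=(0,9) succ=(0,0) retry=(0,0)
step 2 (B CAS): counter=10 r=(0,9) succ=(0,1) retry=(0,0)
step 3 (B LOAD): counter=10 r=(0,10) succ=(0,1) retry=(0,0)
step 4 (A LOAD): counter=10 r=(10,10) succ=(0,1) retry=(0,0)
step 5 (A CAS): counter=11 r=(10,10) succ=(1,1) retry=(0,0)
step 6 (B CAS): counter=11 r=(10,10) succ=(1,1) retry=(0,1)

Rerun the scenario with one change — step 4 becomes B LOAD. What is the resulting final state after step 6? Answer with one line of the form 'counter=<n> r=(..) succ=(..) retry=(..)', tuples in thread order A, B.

(re-executing from step 4 with the substitution; state before step 4: counter=10 r=(0,10) succ=(0,1) retry=(0,0))
step 4 (B LOAD): counter=10 r=(0,10) succ=(0,1) retry=(0,0)
step 5 (A CAS): counter=10 r=(0,10) succ=(0,1) retry=(1,0)
step 6 (B CAS): counter=11 r=(0,10) succ=(0,2) retry=(1,0)

counter=11 r=(0,10) succ=(0,2) retry=(1,0)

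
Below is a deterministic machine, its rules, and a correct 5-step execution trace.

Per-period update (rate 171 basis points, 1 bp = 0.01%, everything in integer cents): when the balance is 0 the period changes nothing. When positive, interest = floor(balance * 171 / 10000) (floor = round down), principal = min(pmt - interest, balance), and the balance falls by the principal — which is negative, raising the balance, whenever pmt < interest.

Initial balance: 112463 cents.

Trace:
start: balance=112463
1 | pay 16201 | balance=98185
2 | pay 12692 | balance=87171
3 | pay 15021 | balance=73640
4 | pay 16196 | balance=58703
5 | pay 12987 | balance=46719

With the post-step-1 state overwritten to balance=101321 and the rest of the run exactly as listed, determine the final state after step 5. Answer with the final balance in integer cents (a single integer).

state after step 1 := balance=101321
2 | pay 12692 | balance=90361
3 | pay 15021 | balance=76885
4 | pay 16196 | balance=62003
5 | pay 12987 | balance=50076

50076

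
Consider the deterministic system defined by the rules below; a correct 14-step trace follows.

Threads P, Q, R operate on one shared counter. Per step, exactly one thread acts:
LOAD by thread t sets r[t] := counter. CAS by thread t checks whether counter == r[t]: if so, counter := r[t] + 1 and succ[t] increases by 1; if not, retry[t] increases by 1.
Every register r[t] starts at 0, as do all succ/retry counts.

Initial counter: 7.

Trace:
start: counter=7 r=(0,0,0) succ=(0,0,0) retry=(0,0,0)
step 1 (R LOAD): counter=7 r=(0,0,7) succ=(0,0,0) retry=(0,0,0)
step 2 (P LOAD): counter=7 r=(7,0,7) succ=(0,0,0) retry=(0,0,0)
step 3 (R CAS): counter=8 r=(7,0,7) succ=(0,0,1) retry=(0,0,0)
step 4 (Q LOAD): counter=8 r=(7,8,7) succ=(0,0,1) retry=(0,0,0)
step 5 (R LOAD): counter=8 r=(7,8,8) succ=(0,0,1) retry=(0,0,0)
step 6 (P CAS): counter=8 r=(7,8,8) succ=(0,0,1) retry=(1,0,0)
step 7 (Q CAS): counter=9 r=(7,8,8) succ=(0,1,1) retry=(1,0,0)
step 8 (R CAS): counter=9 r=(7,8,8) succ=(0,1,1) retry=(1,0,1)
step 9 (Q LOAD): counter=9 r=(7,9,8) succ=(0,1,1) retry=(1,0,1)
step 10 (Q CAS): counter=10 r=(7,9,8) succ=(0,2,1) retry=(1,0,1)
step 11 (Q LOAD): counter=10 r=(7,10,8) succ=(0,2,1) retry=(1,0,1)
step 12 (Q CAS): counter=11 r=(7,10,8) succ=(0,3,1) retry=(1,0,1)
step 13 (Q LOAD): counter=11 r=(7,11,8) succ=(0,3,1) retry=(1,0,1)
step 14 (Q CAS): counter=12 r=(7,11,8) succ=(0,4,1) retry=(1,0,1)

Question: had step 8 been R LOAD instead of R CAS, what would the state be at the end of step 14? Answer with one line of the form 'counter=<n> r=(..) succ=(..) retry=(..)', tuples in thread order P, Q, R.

counter=12 r=(7,11,9) succ=(0,4,1) retry=(1,0,0)

(re-executing from step 8 with the substitution; state before step 8: counter=9 r=(7,8,8) succ=(0,1,1) retry=(1,0,0))
step 8 (R LOAD): counter=9 r=(7,8,9) succ=(0,1,1) retry=(1,0,0)
step 9 (Q LOAD): counter=9 r=(7,9,9) succ=(0,1,1) retry=(1,0,0)
step 10 (Q CAS): counter=10 r=(7,9,9) succ=(0,2,1) retry=(1,0,0)
step 11 (Q LOAD): counter=10 r=(7,10,9) succ=(0,2,1) retry=(1,0,0)
step 12 (Q CAS): counter=11 r=(7,10,9) succ=(0,3,1) retry=(1,0,0)
step 13 (Q LOAD): counter=11 r=(7,11,9) succ=(0,3,1) retry=(1,0,0)
step 14 (Q CAS): counter=12 r=(7,11,9) succ=(0,4,1) retry=(1,0,0)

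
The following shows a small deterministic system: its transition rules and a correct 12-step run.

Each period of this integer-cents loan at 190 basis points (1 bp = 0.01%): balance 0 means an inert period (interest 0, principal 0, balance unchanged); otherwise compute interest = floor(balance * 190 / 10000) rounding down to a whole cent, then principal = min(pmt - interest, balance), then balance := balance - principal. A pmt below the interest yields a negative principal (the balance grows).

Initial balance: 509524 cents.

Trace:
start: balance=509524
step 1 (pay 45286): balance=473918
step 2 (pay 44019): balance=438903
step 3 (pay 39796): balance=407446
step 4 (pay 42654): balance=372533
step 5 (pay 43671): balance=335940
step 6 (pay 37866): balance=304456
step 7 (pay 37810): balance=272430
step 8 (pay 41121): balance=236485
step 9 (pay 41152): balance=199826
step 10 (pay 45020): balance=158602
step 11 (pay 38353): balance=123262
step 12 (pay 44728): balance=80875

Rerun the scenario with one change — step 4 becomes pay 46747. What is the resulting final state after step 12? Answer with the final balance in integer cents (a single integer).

76117

(re-executing from step 4 with the substitution; state before step 4: balance=407446)
step 4 (pay 46747): balance=368440
step 5 (pay 43671): balance=331769
step 6 (pay 37866): balance=300206
step 7 (pay 37810): balance=268099
step 8 (pay 41121): balance=232071
step 9 (pay 41152): balance=195328
step 10 (pay 45020): balance=154019
step 11 (pay 38353): balance=118592
step 12 (pay 44728): balance=76117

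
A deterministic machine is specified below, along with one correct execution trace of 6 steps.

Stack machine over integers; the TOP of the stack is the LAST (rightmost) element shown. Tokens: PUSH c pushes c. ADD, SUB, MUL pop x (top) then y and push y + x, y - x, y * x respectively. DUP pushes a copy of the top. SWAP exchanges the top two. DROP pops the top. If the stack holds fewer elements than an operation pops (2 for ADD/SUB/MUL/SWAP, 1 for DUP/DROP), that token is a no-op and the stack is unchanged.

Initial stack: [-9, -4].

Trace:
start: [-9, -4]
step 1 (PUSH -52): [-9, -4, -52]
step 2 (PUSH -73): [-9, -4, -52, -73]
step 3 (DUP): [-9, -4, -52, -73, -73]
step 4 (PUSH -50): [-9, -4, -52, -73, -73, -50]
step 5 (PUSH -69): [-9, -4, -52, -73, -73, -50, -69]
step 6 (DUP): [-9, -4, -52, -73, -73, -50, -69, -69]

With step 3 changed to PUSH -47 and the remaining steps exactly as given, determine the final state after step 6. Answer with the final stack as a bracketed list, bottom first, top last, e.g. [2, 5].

(re-executing from step 3 with the substitution; state before step 3: [-9, -4, -52, -73])
step 3 (PUSH -47): [-9, -4, -52, -73, -47]
step 4 (PUSH -50): [-9, -4, -52, -73, -47, -50]
step 5 (PUSH -69): [-9, -4, -52, -73, -47, -50, -69]
step 6 (DUP): [-9, -4, -52, -73, -47, -50, -69, -69]

[-9, -4, -52, -73, -47, -50, -69, -69]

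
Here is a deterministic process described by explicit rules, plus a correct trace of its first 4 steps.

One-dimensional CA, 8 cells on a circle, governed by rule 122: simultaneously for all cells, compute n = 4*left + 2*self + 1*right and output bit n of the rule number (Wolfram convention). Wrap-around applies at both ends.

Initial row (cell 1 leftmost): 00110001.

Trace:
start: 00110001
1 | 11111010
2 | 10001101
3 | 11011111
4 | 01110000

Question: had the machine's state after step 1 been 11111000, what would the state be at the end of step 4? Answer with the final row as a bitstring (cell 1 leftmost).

01110000

state after step 1 := 11111000
2 | 10001101
3 | 11011111
4 | 01110000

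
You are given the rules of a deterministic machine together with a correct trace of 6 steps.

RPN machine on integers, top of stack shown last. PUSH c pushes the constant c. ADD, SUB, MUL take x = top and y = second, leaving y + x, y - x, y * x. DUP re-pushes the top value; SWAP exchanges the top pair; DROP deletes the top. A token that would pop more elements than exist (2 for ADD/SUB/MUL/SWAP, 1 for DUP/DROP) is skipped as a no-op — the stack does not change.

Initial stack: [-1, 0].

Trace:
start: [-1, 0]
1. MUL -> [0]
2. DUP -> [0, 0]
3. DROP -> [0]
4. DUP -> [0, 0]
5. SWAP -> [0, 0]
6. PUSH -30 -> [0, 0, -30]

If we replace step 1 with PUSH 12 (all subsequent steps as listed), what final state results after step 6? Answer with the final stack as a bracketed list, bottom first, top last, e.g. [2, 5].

[-1, 0, 12, 12, -30]

(re-executing from step 1 with the substitution; state before step 1: [-1, 0])
1. PUSH 12 -> [-1, 0, 12]
2. DUP -> [-1, 0, 12, 12]
3. DROP -> [-1, 0, 12]
4. DUP -> [-1, 0, 12, 12]
5. SWAP -> [-1, 0, 12, 12]
6. PUSH -30 -> [-1, 0, 12, 12, -30]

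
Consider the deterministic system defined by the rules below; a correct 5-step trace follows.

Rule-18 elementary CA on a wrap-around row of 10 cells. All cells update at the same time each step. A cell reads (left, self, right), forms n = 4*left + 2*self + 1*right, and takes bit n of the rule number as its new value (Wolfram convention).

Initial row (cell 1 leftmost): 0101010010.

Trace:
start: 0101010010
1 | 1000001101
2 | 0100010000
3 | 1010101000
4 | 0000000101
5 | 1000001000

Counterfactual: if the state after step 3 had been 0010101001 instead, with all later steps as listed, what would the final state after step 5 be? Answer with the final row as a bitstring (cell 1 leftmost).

0010001000

state after step 3 := 0010101001
4 | 1100000110
5 | 0010001000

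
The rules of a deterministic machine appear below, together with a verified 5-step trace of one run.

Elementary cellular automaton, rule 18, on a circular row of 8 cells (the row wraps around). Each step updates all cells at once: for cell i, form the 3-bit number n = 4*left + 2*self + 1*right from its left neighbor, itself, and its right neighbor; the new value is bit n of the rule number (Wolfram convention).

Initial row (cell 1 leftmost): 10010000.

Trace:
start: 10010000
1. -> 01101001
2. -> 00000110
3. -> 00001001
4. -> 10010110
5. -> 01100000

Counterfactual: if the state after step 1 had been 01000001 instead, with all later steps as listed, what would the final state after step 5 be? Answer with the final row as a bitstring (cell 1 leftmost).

state after step 1 := 01000001
2. -> 00100010
3. -> 01010101
4. -> 00000000
5. -> 00000000

00000000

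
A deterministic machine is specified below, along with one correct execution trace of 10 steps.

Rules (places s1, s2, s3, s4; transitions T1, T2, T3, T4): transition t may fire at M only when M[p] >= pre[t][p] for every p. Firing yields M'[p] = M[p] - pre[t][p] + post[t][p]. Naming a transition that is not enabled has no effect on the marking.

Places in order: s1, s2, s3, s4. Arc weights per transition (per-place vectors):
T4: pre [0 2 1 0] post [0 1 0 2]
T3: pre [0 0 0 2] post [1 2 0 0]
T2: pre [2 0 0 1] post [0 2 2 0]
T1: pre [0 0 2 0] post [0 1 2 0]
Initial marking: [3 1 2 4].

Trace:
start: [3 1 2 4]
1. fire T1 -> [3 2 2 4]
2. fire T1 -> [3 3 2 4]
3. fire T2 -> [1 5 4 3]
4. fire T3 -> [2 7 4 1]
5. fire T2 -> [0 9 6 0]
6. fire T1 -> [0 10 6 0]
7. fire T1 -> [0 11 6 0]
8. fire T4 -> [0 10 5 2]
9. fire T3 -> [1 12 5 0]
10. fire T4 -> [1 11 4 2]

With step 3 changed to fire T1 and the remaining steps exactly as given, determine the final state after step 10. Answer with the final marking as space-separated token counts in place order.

3 10 2 3

(re-executing from step 3 with the substitution; state before step 3: [3 3 2 4])
3. fire T1 -> [3 4 2 4]
4. fire T3 -> [4 6 2 2]
5. fire T2 -> [2 8 4 1]
6. fire T1 -> [2 9 4 1]
7. fire T1 -> [2 10 4 1]
8. fire T4 -> [2 9 3 3]
9. fire T3 -> [3 11 3 1]
10. fire T4 -> [3 10 2 3]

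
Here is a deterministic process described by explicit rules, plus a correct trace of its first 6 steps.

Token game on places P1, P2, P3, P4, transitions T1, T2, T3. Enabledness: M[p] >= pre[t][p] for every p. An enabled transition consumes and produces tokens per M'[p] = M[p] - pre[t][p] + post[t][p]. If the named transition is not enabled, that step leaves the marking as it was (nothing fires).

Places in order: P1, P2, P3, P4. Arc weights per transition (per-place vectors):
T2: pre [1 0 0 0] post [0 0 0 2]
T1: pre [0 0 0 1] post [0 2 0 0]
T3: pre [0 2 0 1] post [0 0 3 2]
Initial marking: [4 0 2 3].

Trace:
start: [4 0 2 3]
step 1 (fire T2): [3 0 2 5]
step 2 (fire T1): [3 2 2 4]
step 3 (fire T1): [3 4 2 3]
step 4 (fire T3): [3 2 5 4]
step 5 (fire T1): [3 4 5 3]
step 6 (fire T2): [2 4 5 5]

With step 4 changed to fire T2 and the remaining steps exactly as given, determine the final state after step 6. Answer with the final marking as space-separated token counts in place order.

1 6 2 6

(re-executing from step 4 with the substitution; state before step 4: [3 4 2 3])
step 4 (fire T2): [2 4 2 5]
step 5 (fire T1): [2 6 2 4]
step 6 (fire T2): [1 6 2 6]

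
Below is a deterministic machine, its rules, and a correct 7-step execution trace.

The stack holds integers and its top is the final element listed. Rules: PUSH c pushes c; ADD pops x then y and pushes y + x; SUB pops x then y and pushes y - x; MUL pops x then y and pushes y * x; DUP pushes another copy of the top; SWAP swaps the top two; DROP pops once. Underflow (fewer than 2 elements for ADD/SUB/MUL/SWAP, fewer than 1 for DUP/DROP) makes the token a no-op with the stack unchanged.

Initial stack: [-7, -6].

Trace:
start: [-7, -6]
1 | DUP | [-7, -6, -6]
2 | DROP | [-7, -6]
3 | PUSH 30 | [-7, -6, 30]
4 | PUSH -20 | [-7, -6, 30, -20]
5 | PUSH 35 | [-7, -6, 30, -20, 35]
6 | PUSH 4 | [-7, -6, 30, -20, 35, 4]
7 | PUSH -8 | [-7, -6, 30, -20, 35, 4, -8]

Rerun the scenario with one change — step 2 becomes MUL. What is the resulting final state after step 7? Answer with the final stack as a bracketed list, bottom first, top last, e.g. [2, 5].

[-7, 36, 30, -20, 35, 4, -8]

(re-executing from step 2 with the substitution; state before step 2: [-7, -6, -6])
2 | MUL | [-7, 36]
3 | PUSH 30 | [-7, 36, 30]
4 | PUSH -20 | [-7, 36, 30, -20]
5 | PUSH 35 | [-7, 36, 30, -20, 35]
6 | PUSH 4 | [-7, 36, 30, -20, 35, 4]
7 | PUSH -8 | [-7, 36, 30, -20, 35, 4, -8]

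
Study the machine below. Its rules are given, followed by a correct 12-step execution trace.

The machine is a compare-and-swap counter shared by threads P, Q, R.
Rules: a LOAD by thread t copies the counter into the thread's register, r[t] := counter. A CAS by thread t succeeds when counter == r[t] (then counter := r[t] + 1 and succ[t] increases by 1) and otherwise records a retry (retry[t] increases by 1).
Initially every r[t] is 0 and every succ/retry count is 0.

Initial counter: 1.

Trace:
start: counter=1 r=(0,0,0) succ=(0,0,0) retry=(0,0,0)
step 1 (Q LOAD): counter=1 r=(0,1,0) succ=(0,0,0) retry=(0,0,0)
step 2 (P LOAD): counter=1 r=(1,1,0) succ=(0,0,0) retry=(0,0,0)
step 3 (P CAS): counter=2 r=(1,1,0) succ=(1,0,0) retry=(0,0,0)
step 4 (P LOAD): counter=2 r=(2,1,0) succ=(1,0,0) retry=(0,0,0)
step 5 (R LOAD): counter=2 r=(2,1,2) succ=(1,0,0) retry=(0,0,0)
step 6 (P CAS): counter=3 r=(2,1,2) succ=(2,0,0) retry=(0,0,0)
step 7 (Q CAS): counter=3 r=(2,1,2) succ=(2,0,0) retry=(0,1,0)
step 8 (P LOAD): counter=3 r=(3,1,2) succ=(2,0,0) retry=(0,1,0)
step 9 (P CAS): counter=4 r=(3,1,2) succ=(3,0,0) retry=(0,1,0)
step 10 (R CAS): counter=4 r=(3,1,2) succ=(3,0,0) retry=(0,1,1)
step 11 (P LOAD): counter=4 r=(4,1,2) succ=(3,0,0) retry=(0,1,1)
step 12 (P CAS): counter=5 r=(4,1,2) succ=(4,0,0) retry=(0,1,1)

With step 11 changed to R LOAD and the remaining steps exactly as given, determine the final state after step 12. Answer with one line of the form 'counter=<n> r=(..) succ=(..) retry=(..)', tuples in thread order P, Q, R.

(re-executing from step 11 with the substitution; state before step 11: counter=4 r=(3,1,2) succ=(3,0,0) retry=(0,1,1))
step 11 (R LOAD): counter=4 r=(3,1,4) succ=(3,0,0) retry=(0,1,1)
step 12 (P CAS): counter=4 r=(3,1,4) succ=(3,0,0) retry=(1,1,1)

counter=4 r=(3,1,4) succ=(3,0,0) retry=(1,1,1)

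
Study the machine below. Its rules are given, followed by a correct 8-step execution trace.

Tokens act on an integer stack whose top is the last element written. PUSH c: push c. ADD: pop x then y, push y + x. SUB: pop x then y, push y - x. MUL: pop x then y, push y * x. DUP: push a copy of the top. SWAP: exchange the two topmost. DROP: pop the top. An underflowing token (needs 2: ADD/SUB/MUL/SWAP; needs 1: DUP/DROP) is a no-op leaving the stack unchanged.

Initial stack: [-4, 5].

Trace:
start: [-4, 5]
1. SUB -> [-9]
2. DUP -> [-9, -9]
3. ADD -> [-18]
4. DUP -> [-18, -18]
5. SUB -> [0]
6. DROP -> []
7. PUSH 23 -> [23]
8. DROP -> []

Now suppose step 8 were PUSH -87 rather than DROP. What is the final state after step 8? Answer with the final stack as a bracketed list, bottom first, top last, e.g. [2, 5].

[23, -87]

(re-executing from step 8 with the substitution; state before step 8: [23])
8. PUSH -87 -> [23, -87]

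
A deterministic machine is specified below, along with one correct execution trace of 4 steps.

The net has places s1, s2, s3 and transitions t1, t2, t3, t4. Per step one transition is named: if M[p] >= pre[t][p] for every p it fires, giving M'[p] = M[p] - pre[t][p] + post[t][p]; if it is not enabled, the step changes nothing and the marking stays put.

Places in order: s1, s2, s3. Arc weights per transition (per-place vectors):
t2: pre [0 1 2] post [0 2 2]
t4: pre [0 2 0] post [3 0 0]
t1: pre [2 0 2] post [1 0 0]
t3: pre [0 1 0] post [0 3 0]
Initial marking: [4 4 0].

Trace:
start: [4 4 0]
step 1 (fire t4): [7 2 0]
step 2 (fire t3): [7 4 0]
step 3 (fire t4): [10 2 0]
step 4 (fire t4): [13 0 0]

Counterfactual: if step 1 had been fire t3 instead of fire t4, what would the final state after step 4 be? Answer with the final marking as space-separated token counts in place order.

(re-executing from step 1 with the substitution; state before step 1: [4 4 0])
step 1 (fire t3): [4 6 0]
step 2 (fire t3): [4 8 0]
step 3 (fire t4): [7 6 0]
step 4 (fire t4): [10 4 0]

10 4 0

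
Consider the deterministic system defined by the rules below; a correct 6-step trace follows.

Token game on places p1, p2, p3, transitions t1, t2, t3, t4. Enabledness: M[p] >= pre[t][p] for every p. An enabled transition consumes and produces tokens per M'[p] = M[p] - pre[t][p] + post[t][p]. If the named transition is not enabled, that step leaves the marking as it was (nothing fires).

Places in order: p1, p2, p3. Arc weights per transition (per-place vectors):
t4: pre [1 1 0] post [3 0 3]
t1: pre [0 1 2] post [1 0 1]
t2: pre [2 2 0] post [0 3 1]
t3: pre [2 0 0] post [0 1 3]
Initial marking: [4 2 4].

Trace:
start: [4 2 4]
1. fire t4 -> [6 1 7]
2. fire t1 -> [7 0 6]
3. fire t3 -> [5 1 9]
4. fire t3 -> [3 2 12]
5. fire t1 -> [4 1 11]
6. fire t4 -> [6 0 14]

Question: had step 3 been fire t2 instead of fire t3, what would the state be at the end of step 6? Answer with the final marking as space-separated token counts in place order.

(re-executing from step 3 with the substitution; state before step 3: [7 0 6])
3. fire t2 -> [7 0 6]
4. fire t3 -> [5 1 9]
5. fire t1 -> [6 0 8]
6. fire t4 -> [6 0 8]

6 0 8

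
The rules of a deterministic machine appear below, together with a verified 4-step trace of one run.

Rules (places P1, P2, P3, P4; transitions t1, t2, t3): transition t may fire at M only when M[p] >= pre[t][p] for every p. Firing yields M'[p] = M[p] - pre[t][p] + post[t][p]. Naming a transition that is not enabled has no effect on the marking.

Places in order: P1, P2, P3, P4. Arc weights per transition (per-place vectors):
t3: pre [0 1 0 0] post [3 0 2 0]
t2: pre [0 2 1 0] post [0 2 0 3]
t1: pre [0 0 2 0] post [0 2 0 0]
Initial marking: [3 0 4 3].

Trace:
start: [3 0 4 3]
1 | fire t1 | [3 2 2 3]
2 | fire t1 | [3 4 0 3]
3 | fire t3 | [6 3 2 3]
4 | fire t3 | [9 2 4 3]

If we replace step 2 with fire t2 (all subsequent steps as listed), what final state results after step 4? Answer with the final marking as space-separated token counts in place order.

9 0 5 6

(re-executing from step 2 with the substitution; state before step 2: [3 2 2 3])
2 | fire t2 | [3 2 1 6]
3 | fire t3 | [6 1 3 6]
4 | fire t3 | [9 0 5 6]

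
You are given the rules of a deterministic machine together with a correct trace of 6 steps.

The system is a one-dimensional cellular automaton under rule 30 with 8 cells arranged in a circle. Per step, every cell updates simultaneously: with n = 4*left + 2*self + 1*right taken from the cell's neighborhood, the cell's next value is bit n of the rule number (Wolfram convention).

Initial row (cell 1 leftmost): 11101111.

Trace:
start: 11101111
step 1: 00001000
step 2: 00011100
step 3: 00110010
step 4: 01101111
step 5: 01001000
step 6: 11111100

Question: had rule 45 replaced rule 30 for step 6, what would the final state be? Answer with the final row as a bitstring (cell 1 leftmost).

(re-executing step 6 under rule 45; state before step 6: 01001000)
step 6: 01001011

01001011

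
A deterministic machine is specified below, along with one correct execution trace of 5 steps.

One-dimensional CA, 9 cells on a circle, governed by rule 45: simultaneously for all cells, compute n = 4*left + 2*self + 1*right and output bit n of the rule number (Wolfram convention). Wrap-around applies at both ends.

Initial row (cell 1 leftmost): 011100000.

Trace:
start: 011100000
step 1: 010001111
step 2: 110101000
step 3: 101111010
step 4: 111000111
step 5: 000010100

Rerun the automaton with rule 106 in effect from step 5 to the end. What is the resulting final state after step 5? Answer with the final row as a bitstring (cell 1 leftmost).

(re-executing step 5 under rule 106; state before step 5: 111000111)
step 5: 001001100

001001100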